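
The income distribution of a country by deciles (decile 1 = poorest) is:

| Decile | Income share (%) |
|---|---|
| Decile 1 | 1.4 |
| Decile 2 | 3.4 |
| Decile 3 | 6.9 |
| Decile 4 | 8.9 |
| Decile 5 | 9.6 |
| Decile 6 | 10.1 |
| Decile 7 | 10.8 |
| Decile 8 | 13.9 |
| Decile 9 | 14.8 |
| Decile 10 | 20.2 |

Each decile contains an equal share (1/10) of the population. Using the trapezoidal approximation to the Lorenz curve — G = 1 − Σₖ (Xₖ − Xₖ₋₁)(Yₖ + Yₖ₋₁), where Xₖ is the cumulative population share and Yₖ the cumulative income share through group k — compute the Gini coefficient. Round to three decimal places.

0.290

Cumulative income shares Yₖ: 0.0140, 0.0480, 0.1170, 0.2060, 0.3020, 0.4030, 0.5110, 0.6500, 0.7980, 1.0000
Σ (Xₖ−Xₖ₋₁)(Yₖ+Yₖ₋₁) = (1/10)(0.0140+0.0000) + (1/10)(0.0480+0.0140) + (1/10)(0.1170+0.0480) + (1/10)(0.2060+0.1170) + (1/10)(0.3020+0.2060) + (1/10)(0.4030+0.3020) + (1/10)(0.5110+0.4030) + (1/10)(0.6500+0.5110) + (1/10)(0.7980+0.6500) + (1/10)(1.0000+0.7980)
  = 0.0014 + 0.0062 + 0.0165 + 0.0323 + 0.0508 + 0.0705 + 0.0914 + 0.1161 + 0.1448 + 0.1798 = 0.7098
G = 1 − 0.7098 = 0.2902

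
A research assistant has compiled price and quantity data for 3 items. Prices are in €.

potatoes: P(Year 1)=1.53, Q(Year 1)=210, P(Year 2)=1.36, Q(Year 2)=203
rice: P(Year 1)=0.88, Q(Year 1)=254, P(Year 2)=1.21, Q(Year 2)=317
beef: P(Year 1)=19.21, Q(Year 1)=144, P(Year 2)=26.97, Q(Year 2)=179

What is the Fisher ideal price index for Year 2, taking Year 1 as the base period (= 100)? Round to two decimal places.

135.71

Laspeyres component (base-period weights):
ΣP(Year 2)Q(Year 1) = 1.36×210 + 1.21×254 + 26.97×144 = 285.6 + 307.34 + 3883.68 = 4476.62
ΣP(Year 1)Q(Year 1) = 1.53×210 + 0.88×254 + 19.21×144 = 321.3 + 223.52 + 2766.24 = 3311.06
L = 4476.62 / 3311.06 × 100 = 135.2020
Paasche component (current-period weights):
ΣP(Year 2)Q(Year 2) = 1.36×203 + 1.21×317 + 26.97×179 = 276.08 + 383.57 + 4827.63 = 5487.28
ΣP(Year 1)Q(Year 2) = 1.53×203 + 0.88×317 + 19.21×179 = 310.59 + 278.96 + 3438.59 = 4028.14
P = 5487.28 / 4028.14 × 100 = 136.2237
Fisher = √(L × P) = √(135.2020 × 136.2237) = 135.7119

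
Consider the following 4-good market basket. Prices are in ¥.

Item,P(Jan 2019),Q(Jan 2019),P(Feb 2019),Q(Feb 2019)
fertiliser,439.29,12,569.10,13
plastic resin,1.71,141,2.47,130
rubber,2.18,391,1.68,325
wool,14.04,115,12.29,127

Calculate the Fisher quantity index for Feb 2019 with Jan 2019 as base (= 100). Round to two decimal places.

Laspeyres component (base-period weights):
ΣP(Jan 2019)Q(Feb 2019) = 439.29×13 + 1.71×130 + 2.18×325 + 14.04×127 = 5710.77 + 222.3 + 708.5 + 1783.08 = 8424.65
ΣP(Jan 2019)Q(Jan 2019) = 439.29×12 + 1.71×141 + 2.18×391 + 14.04×115 = 5271.48 + 241.11 + 852.38 + 1614.6 = 7979.57
L = 8424.65 / 7979.57 × 100 = 105.5777
Paasche component (current-period weights):
ΣP(Feb 2019)Q(Feb 2019) = 569.10×13 + 2.47×130 + 1.68×325 + 12.29×127 = 7398.3 + 321.1 + 546 + 1560.83 = 9826.23
ΣP(Feb 2019)Q(Jan 2019) = 569.10×12 + 2.47×141 + 1.68×391 + 12.29×115 = 6829.2 + 348.27 + 656.88 + 1413.35 = 9247.7
P = 9826.23 / 9247.7 × 100 = 106.2559
Fisher = √(L × P) = √(105.5777 × 106.2559) = 105.9163

105.92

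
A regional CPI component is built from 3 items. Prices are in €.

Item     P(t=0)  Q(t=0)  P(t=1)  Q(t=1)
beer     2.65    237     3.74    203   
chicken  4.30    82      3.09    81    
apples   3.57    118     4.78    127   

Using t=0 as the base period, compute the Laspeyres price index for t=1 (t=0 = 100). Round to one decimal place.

121.5

Laspeyres price index uses base-period quantities as weights.
ΣP(t=1)·Q(t=0) = 3.74×237 + 3.09×82 + 4.78×118 = 886.38 + 253.38 + 564.04 = 1703.8
ΣP(t=0)·Q(t=0) = 2.65×237 + 4.30×82 + 3.57×118 = 628.05 + 352.6 + 421.26 = 1401.91
Index = 1703.8 / 1401.91 × 100 = 121.5342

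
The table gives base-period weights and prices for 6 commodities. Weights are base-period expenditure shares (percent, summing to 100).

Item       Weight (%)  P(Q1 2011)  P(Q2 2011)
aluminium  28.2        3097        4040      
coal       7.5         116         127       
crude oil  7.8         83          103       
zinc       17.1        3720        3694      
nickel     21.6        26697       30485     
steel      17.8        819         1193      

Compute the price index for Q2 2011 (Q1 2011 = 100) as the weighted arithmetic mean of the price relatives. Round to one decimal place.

aluminium: 28.2 × (4040/3097) = 28.2 × 1.304488 = 36.7866
coal: 7.5 × (127/116) = 7.5 × 1.094828 = 8.2112
crude oil: 7.8 × (103/83) = 7.8 × 1.240964 = 9.6795
zinc: 17.1 × (3694/3720) = 17.1 × 0.993011 = 16.9805
nickel: 21.6 × (30485/26697) = 21.6 × 1.141889 = 24.6648
steel: 17.8 × (1193/819) = 17.8 × 1.456654 = 25.9284
Index = Σ wᵢ·(p₁ᵢ/p₀ᵢ) = 36.7866 + 8.2112 + 9.6795 + 16.9805 + 24.6648 + 25.9284 = 122.2510

122.3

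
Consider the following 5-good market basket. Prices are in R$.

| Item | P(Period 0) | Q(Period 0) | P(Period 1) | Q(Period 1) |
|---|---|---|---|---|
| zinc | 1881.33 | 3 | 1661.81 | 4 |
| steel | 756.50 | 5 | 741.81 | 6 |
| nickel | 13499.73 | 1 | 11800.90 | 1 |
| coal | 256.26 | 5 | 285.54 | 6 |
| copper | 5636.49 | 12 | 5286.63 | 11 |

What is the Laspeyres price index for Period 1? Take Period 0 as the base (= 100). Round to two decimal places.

92.94

Laspeyres price index uses base-period quantities as weights.
ΣP(Period 1)·Q(Period 0) = 1661.81×3 + 741.81×5 + 11800.90×1 + 285.54×5 + 5286.63×12 = 4985.43 + 3709.05 + 11800.9 + 1427.7 + 63439.56 = 85362.64
ΣP(Period 0)·Q(Period 0) = 1881.33×3 + 756.50×5 + 13499.73×1 + 256.26×5 + 5636.49×12 = 5643.99 + 3782.5 + 13499.73 + 1281.3 + 67637.88 = 91845.4
Index = 85362.64 / 91845.4 × 100 = 92.9417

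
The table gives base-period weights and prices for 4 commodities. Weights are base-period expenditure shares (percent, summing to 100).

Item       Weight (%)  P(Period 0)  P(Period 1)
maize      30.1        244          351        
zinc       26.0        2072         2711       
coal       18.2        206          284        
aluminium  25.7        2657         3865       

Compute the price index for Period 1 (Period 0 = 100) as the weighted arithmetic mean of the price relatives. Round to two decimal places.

maize: 30.1 × (351/244) = 30.1 × 1.438525 = 43.2996
zinc: 26.0 × (2711/2072) = 26.0 × 1.308398 = 34.0183
coal: 18.2 × (284/206) = 18.2 × 1.378641 = 25.0913
aluminium: 25.7 × (3865/2657) = 25.7 × 1.454648 = 37.3845
Index = Σ wᵢ·(p₁ᵢ/p₀ᵢ) = 43.2996 + 34.0183 + 25.0913 + 37.3845 = 139.7936

139.79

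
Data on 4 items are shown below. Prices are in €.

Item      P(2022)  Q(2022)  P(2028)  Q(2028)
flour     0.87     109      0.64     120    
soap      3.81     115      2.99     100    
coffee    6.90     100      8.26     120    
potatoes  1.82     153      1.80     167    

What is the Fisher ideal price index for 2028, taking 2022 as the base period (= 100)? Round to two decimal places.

102.00

Laspeyres component (base-period weights):
ΣP(2028)Q(2022) = 0.64×109 + 2.99×115 + 8.26×100 + 1.80×153 = 69.76 + 343.85 + 826 + 275.4 = 1515.01
ΣP(2022)Q(2022) = 0.87×109 + 3.81×115 + 6.90×100 + 1.82×153 = 94.83 + 438.15 + 690 + 278.46 = 1501.44
L = 1515.01 / 1501.44 × 100 = 100.9038
Paasche component (current-period weights):
ΣP(2028)Q(2028) = 0.64×120 + 2.99×100 + 8.26×120 + 1.80×167 = 76.8 + 299 + 991.2 + 300.6 = 1667.6
ΣP(2022)Q(2028) = 0.87×120 + 3.81×100 + 6.90×120 + 1.82×167 = 104.4 + 381 + 828 + 303.94 = 1617.34
P = 1667.6 / 1617.34 × 100 = 103.1076
Fisher = √(L × P) = √(100.9038 × 103.1076) = 101.9997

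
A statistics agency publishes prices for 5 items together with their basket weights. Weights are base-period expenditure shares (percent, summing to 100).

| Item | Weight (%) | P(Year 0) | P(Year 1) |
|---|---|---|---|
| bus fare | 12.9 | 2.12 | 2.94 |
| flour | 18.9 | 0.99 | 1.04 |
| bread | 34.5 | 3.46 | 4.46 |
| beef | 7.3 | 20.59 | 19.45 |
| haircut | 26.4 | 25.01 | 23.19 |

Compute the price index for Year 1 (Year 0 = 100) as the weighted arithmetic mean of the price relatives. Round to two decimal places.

bus fare: 12.9 × (2.94/2.12) = 12.9 × 1.386792 = 17.8896
flour: 18.9 × (1.04/0.99) = 18.9 × 1.050505 = 19.8545
bread: 34.5 × (4.46/3.46) = 34.5 × 1.289017 = 44.4711
beef: 7.3 × (19.45/20.59) = 7.3 × 0.944633 = 6.8958
haircut: 26.4 × (23.19/25.01) = 26.4 × 0.927229 = 24.4788
Index = Σ wᵢ·(p₁ᵢ/p₀ᵢ) = 17.8896 + 19.8545 + 44.4711 + 6.8958 + 24.4788 = 113.5899

113.59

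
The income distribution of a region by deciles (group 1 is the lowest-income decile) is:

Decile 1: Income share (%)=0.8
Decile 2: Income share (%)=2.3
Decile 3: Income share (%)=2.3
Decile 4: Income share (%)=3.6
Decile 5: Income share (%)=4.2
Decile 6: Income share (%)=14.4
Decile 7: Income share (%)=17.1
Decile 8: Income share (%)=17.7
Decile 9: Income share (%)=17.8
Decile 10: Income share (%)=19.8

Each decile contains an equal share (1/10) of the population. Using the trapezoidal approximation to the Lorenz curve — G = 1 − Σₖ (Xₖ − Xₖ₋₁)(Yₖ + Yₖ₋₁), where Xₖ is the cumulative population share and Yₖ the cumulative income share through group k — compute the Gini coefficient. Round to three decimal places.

0.407

Cumulative income shares Yₖ: 0.0080, 0.0310, 0.0540, 0.0900, 0.1320, 0.2760, 0.4470, 0.6240, 0.8020, 1.0000
Σ (Xₖ−Xₖ₋₁)(Yₖ+Yₖ₋₁) = (1/10)(0.0080+0.0000) + (1/10)(0.0310+0.0080) + (1/10)(0.0540+0.0310) + (1/10)(0.0900+0.0540) + (1/10)(0.1320+0.0900) + (1/10)(0.2760+0.1320) + (1/10)(0.4470+0.2760) + (1/10)(0.6240+0.4470) + (1/10)(0.8020+0.6240) + (1/10)(1.0000+0.8020)
  = 0.0008 + 0.0039 + 0.0085 + 0.0144 + 0.0222 + 0.0408 + 0.0723 + 0.1071 + 0.1426 + 0.1802 = 0.5928
G = 1 − 0.5928 = 0.4072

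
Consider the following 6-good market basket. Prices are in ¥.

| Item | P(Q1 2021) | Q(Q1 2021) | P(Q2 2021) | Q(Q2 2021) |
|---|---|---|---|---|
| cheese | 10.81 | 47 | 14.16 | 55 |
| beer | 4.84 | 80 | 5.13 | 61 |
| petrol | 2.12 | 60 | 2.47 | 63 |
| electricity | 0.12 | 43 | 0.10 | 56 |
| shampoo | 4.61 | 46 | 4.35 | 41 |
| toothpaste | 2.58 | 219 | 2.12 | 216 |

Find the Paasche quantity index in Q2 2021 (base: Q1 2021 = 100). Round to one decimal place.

99.8

Paasche quantity index uses current-period prices as weights.
ΣP(Q2 2021)·Q(Q2 2021) = 14.16×55 + 5.13×61 + 2.47×63 + 0.10×56 + 4.35×41 + 2.12×216 = 778.8 + 312.93 + 155.61 + 5.6 + 178.35 + 457.92 = 1889.21
ΣP(Q2 2021)·Q(Q1 2021) = 14.16×47 + 5.13×80 + 2.47×60 + 0.10×43 + 4.35×46 + 2.12×219 = 665.52 + 410.4 + 148.2 + 4.3 + 200.1 + 464.28 = 1892.8
Index = 1889.21 / 1892.8 × 100 = 99.8103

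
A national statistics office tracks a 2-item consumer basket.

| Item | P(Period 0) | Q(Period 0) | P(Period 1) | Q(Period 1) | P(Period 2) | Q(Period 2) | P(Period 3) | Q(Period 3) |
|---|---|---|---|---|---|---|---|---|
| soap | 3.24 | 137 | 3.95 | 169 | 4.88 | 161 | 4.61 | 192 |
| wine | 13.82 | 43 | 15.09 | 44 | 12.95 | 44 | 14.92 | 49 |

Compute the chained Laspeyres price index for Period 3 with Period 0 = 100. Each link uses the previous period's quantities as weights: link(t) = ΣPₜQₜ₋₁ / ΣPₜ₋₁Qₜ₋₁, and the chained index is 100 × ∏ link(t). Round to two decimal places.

Link Period 0→Period 1:
ΣP(Period 1)Q(Period 0) = 3.95×137 + 15.09×43 = 541.15 + 648.87 = 1190.02
ΣP(Period 0)Q(Period 0) = 3.24×137 + 13.82×43 = 443.88 + 594.26 = 1038.14
link = 1190.02/1038.14 = 1.146300
Link Period 1→Period 2:
ΣP(Period 2)Q(Period 1) = 4.88×169 + 12.95×44 = 824.72 + 569.8 = 1394.52
ΣP(Period 1)Q(Period 1) = 3.95×169 + 15.09×44 = 667.55 + 663.96 = 1331.51
link = 1394.52/1331.51 = 1.047322
Link Period 2→Period 3:
ΣP(Period 3)Q(Period 2) = 4.61×161 + 14.92×44 = 742.21 + 656.48 = 1398.69
ΣP(Period 2)Q(Period 2) = 4.88×161 + 12.95×44 = 785.68 + 569.8 = 1355.48
link = 1398.69/1355.48 = 1.031878
Chained index = 100 × 1.146300 × 1.047322 × 1.031878 = 123.8817

123.88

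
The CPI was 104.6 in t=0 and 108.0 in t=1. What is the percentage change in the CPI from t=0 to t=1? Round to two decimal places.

3.25%

Change = (108.0 − 104.6) / 104.6 × 100
       = 3.4 / 104.6 × 100 = 3.2505%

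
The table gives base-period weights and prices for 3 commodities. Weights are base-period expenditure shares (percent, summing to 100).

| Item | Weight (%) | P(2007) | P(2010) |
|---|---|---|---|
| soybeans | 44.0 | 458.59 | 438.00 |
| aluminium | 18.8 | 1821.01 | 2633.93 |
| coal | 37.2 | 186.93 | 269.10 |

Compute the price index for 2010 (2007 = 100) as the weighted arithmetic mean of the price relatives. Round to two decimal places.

122.77

soybeans: 44.0 × (438.00/458.59) = 44.0 × 0.955102 = 42.0245
aluminium: 18.8 × (2633.93/1821.01) = 18.8 × 1.446412 = 27.1925
coal: 37.2 × (269.10/186.93) = 37.2 × 1.439576 = 53.5522
Index = Σ wᵢ·(p₁ᵢ/p₀ᵢ) = 42.0245 + 27.1925 + 53.5522 = 122.7692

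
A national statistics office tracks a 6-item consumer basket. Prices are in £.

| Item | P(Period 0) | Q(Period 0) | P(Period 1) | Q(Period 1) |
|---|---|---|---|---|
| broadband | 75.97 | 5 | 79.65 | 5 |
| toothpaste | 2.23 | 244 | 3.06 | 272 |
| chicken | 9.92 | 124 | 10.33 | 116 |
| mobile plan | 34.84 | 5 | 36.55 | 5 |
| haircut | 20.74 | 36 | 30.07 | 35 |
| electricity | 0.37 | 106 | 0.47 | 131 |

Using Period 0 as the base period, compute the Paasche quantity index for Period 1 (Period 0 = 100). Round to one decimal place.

Paasche quantity index uses current-period prices as weights.
ΣP(Period 1)·Q(Period 1) = 79.65×5 + 3.06×272 + 10.33×116 + 36.55×5 + 30.07×35 + 0.47×131 = 398.25 + 832.32 + 1198.28 + 182.75 + 1052.45 + 61.57 = 3725.62
ΣP(Period 1)·Q(Period 0) = 79.65×5 + 3.06×244 + 10.33×124 + 36.55×5 + 30.07×36 + 0.47×106 = 398.25 + 746.64 + 1280.92 + 182.75 + 1082.52 + 49.82 = 3740.9
Index = 3725.62 / 3740.9 × 100 = 99.5915

99.6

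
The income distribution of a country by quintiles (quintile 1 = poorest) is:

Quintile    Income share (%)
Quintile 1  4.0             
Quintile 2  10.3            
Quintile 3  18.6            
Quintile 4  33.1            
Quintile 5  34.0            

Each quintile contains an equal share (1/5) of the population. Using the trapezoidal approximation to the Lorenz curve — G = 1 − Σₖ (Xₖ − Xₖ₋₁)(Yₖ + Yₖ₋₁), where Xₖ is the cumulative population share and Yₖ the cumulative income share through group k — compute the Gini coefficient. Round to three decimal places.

Cumulative income shares Yₖ: 0.0400, 0.1430, 0.3290, 0.6600, 1.0000
Σ (Xₖ−Xₖ₋₁)(Yₖ+Yₖ₋₁) = (1/5)(0.0400+0.0000) + (1/5)(0.1430+0.0400) + (1/5)(0.3290+0.1430) + (1/5)(0.6600+0.3290) + (1/5)(1.0000+0.6600)
  = 0.0080 + 0.0366 + 0.0944 + 0.1978 + 0.3320 = 0.6688
G = 1 − 0.6688 = 0.3312

0.331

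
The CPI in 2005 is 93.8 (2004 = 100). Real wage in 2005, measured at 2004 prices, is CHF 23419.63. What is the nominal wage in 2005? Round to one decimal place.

Nominal = Real × (Index/100) = 23419.63 × (93.8/100)
        = 23419.63 × 0.938 = 21967.6129

21967.6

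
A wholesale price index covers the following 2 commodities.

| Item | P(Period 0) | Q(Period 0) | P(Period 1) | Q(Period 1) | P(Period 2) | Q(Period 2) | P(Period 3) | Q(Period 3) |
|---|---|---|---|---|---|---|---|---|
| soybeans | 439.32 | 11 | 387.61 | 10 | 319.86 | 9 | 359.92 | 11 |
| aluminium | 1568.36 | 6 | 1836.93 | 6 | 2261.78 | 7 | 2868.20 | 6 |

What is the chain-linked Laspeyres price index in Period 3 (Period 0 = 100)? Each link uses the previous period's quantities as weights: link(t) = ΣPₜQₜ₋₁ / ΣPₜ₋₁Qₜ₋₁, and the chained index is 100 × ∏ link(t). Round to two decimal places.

Link Period 0→Period 1:
ΣP(Period 1)Q(Period 0) = 387.61×11 + 1836.93×6 = 4263.71 + 11021.58 = 15285.29
ΣP(Period 0)Q(Period 0) = 439.32×11 + 1568.36×6 = 4832.52 + 9410.16 = 14242.68
link = 15285.29/14242.68 = 1.073203
Link Period 1→Period 2:
ΣP(Period 2)Q(Period 1) = 319.86×10 + 2261.78×6 = 3198.6 + 13570.68 = 16769.28
ΣP(Period 1)Q(Period 1) = 387.61×10 + 1836.93×6 = 3876.1 + 11021.58 = 14897.68
link = 16769.28/14897.68 = 1.125630
Link Period 2→Period 3:
ΣP(Period 3)Q(Period 2) = 359.92×9 + 2868.20×7 = 3239.28 + 20077.4 = 23316.68
ΣP(Period 2)Q(Period 2) = 319.86×9 + 2261.78×7 = 2878.74 + 15832.46 = 18711.2
link = 23316.68/18711.2 = 1.246135
Chained index = 100 × 1.073203 × 1.125630 × 1.246135 = 150.5368

150.54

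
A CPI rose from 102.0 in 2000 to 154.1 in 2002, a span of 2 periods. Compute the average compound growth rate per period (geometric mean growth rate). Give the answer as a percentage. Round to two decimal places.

Growth factor = (154.1/102.0)^(1/2) = (1.510784)^(1/2) = 1.229140
Growth rate = 1.229140 − 1 = 0.229140 = 22.9140%

22.91%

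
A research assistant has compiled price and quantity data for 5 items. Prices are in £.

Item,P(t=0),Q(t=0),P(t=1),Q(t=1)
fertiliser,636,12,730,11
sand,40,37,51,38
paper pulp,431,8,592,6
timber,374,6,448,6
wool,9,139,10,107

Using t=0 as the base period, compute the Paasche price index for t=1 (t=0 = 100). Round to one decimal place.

Paasche price index uses current-period quantities as weights.
ΣP(t=1)·Q(t=1) = 730×11 + 51×38 + 592×6 + 448×6 + 10×107 = 8030 + 1938 + 3552 + 2688 + 1070 = 17278
ΣP(t=0)·Q(t=1) = 636×11 + 40×38 + 431×6 + 374×6 + 9×107 = 6996 + 1520 + 2586 + 2244 + 963 = 14309
Index = 17278 / 14309 × 100 = 120.7492

120.7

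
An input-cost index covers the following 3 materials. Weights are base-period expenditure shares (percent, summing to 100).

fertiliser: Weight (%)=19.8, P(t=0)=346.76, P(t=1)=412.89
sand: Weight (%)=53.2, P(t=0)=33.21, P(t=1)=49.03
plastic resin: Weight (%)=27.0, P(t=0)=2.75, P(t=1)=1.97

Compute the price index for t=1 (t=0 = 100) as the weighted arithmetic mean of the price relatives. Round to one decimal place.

fertiliser: 19.8 × (412.89/346.76) = 19.8 × 1.190708 = 23.5760
sand: 53.2 × (49.03/33.21) = 53.2 × 1.476363 = 78.5425
plastic resin: 27.0 × (1.97/2.75) = 27.0 × 0.716364 = 19.3418
Index = Σ wᵢ·(p₁ᵢ/p₀ᵢ) = 23.5760 + 78.5425 + 19.3418 = 121.4603

121.5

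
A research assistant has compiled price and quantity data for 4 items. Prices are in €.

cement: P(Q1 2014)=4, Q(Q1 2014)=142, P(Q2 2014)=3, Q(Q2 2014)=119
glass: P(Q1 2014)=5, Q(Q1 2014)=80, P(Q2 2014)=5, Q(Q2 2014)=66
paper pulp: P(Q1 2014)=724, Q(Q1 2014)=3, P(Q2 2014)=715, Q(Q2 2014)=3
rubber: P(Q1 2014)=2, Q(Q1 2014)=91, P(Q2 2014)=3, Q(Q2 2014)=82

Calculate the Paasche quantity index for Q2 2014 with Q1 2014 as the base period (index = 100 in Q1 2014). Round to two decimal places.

94.88

Paasche quantity index uses current-period prices as weights.
ΣP(Q2 2014)·Q(Q2 2014) = 3×119 + 5×66 + 715×3 + 3×82 = 357 + 330 + 2145 + 246 = 3078
ΣP(Q2 2014)·Q(Q1 2014) = 3×142 + 5×80 + 715×3 + 3×91 = 426 + 400 + 2145 + 273 = 3244
Index = 3078 / 3244 × 100 = 94.8829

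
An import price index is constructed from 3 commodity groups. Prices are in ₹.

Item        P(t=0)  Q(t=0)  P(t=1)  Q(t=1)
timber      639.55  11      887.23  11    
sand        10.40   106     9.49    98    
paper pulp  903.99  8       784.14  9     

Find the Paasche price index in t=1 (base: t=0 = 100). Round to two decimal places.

Paasche price index uses current-period quantities as weights.
ΣP(t=1)·Q(t=1) = 887.23×11 + 9.49×98 + 784.14×9 = 9759.53 + 930.02 + 7057.26 = 17746.81
ΣP(t=0)·Q(t=1) = 639.55×11 + 10.40×98 + 903.99×9 = 7035.05 + 1019.2 + 8135.91 = 16190.16
Index = 17746.81 / 16190.16 × 100 = 109.6148

109.61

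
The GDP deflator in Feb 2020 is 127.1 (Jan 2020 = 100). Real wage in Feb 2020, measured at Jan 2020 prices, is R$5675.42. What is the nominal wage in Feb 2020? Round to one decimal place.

Nominal = Real × (Index/100) = 5675.42 × (127.1/100)
        = 5675.42 × 1.271 = 7213.4588

7213.5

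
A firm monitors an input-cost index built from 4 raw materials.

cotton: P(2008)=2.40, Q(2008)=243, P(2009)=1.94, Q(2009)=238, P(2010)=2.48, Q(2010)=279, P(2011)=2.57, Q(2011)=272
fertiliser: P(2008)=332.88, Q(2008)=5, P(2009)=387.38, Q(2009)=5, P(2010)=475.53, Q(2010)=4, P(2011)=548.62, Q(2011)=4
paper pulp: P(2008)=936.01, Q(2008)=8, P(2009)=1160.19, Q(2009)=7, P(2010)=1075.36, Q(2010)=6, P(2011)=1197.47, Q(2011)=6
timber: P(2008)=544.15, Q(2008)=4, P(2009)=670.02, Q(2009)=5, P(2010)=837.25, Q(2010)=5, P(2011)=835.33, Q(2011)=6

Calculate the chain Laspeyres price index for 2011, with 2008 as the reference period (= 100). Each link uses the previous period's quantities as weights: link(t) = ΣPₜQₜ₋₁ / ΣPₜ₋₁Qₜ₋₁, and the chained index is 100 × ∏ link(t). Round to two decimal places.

Link 2008→2009:
ΣP(2009)Q(2008) = 1.94×243 + 387.38×5 + 1160.19×8 + 670.02×4 = 471.42 + 1936.9 + 9281.52 + 2680.08 = 14369.92
ΣP(2008)Q(2008) = 2.40×243 + 332.88×5 + 936.01×8 + 544.15×4 = 583.2 + 1664.4 + 7488.08 + 2176.6 = 11912.28
link = 14369.92/11912.28 = 1.206311
Link 2009→2010:
ΣP(2010)Q(2009) = 2.48×238 + 475.53×5 + 1075.36×7 + 837.25×5 = 590.24 + 2377.65 + 7527.52 + 4186.25 = 14681.66
ΣP(2009)Q(2009) = 1.94×238 + 387.38×5 + 1160.19×7 + 670.02×5 = 461.72 + 1936.9 + 8121.33 + 3350.1 = 13870.05
link = 14681.66/13870.05 = 1.058515
Link 2010→2011:
ΣP(2011)Q(2010) = 2.57×279 + 548.62×4 + 1197.47×6 + 835.33×5 = 717.03 + 2194.48 + 7184.82 + 4176.65 = 14272.98
ΣP(2010)Q(2010) = 2.48×279 + 475.53×4 + 1075.36×6 + 837.25×5 = 691.92 + 1902.12 + 6452.16 + 4186.25 = 13232.45
link = 14272.98/13232.45 = 1.078635
Chained index = 100 × 1.206311 × 1.058515 × 1.078635 = 137.7308

137.73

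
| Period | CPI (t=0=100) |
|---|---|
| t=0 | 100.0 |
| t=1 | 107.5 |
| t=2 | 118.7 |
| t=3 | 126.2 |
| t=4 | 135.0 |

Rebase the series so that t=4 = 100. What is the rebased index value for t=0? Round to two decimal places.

74.07

Rebased(t=0) = 100.0 / 135.0 × 100 = 74.0741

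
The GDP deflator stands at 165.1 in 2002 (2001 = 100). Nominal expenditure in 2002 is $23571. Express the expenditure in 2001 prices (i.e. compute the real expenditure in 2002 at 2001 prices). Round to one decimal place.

Real = Nominal ÷ (Index/100) = 23571 ÷ (165.1/100)
     = 23571 ÷ 1.651 = 14276.8019

14276.8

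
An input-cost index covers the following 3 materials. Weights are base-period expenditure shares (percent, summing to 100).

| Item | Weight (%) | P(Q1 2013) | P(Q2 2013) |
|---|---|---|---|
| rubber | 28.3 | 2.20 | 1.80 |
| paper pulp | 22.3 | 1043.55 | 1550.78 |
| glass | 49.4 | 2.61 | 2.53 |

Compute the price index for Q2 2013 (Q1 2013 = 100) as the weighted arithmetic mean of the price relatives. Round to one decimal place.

104.2

rubber: 28.3 × (1.80/2.20) = 28.3 × 0.818182 = 23.1545
paper pulp: 22.3 × (1550.78/1043.55) = 22.3 × 1.486062 = 33.1392
glass: 49.4 × (2.53/2.61) = 49.4 × 0.969349 = 47.8858
Index = Σ wᵢ·(p₁ᵢ/p₀ᵢ) = 23.1545 + 33.1392 + 47.8858 = 104.1796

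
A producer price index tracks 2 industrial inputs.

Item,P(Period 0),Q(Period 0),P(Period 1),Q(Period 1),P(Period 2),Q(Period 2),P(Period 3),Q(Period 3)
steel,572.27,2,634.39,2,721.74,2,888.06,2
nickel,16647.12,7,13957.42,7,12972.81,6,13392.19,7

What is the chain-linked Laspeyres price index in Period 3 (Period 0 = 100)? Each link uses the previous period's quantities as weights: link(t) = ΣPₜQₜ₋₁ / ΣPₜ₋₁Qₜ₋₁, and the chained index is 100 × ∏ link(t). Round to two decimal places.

81.21

Link Period 0→Period 1:
ΣP(Period 1)Q(Period 0) = 634.39×2 + 13957.42×7 = 1268.78 + 97701.94 = 98970.72
ΣP(Period 0)Q(Period 0) = 572.27×2 + 16647.12×7 = 1144.54 + 116529.84 = 117674.38
link = 98970.72/117674.38 = 0.841056
Link Period 1→Period 2:
ΣP(Period 2)Q(Period 1) = 721.74×2 + 12972.81×7 = 1443.48 + 90809.67 = 92253.15
ΣP(Period 1)Q(Period 1) = 634.39×2 + 13957.42×7 = 1268.78 + 97701.94 = 98970.72
link = 92253.15/98970.72 = 0.932126
Link Period 2→Period 3:
ΣP(Period 3)Q(Period 2) = 888.06×2 + 13392.19×6 = 1776.12 + 80353.14 = 82129.26
ΣP(Period 2)Q(Period 2) = 721.74×2 + 12972.81×6 = 1443.48 + 77836.86 = 79280.34
link = 82129.26/79280.34 = 1.035935
Chained index = 100 × 0.841056 × 0.932126 × 1.035935 = 81.2141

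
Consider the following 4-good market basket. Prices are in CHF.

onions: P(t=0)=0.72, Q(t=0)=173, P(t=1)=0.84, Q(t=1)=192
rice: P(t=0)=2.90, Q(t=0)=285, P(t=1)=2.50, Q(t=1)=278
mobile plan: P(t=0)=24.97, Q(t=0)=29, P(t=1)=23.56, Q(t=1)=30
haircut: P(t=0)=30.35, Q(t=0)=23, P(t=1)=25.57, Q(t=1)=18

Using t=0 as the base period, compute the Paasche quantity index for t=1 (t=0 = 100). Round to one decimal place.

Paasche quantity index uses current-period prices as weights.
ΣP(t=1)·Q(t=1) = 0.84×192 + 2.50×278 + 23.56×30 + 25.57×18 = 161.28 + 695 + 706.8 + 460.26 = 2023.34
ΣP(t=1)·Q(t=0) = 0.84×173 + 2.50×285 + 23.56×29 + 25.57×23 = 145.32 + 712.5 + 683.24 + 588.11 = 2129.17
Index = 2023.34 / 2129.17 × 100 = 95.0295

95.0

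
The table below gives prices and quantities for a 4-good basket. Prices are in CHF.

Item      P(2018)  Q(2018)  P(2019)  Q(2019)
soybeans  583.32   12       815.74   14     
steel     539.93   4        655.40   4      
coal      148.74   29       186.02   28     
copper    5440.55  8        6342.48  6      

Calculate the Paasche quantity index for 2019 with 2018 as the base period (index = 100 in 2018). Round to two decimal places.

83.60

Paasche quantity index uses current-period prices as weights.
ΣP(2019)·Q(2019) = 815.74×14 + 655.40×4 + 186.02×28 + 6342.48×6 = 11420.36 + 2621.6 + 5208.56 + 38054.88 = 57305.4
ΣP(2019)·Q(2018) = 815.74×12 + 655.40×4 + 186.02×29 + 6342.48×8 = 9788.88 + 2621.6 + 5394.58 + 50739.84 = 68544.9
Index = 57305.4 / 68544.9 × 100 = 83.6027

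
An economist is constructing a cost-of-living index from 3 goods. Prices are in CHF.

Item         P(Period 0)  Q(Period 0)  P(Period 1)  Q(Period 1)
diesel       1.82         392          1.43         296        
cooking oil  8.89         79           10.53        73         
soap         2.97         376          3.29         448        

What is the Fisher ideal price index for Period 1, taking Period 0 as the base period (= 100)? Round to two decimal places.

104.84

Laspeyres component (base-period weights):
ΣP(Period 1)Q(Period 0) = 1.43×392 + 10.53×79 + 3.29×376 = 560.56 + 831.87 + 1237.04 = 2629.47
ΣP(Period 0)Q(Period 0) = 1.82×392 + 8.89×79 + 2.97×376 = 713.44 + 702.31 + 1116.72 = 2532.47
L = 2629.47 / 2532.47 × 100 = 103.8303
Paasche component (current-period weights):
ΣP(Period 1)Q(Period 1) = 1.43×296 + 10.53×73 + 3.29×448 = 423.28 + 768.69 + 1473.92 = 2665.89
ΣP(Period 0)Q(Period 1) = 1.82×296 + 8.89×73 + 2.97×448 = 538.72 + 648.97 + 1330.56 = 2518.25
P = 2665.89 / 2518.25 × 100 = 105.8628
Fisher = √(L × P) = √(103.8303 × 105.8628) = 104.8416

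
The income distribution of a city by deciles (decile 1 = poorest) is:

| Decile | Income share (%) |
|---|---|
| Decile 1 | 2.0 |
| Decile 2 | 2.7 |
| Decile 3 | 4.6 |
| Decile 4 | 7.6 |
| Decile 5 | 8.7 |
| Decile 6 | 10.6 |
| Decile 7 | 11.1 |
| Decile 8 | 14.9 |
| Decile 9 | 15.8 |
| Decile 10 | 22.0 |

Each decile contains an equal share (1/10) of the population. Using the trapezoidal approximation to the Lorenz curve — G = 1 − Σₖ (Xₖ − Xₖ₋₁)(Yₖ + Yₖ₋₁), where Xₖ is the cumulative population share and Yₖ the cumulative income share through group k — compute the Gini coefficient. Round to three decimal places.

Cumulative income shares Yₖ: 0.0200, 0.0470, 0.0930, 0.1690, 0.2560, 0.3620, 0.4730, 0.6220, 0.7800, 1.0000
Σ (Xₖ−Xₖ₋₁)(Yₖ+Yₖ₋₁) = (1/10)(0.0200+0.0000) + (1/10)(0.0470+0.0200) + (1/10)(0.0930+0.0470) + (1/10)(0.1690+0.0930) + (1/10)(0.2560+0.1690) + (1/10)(0.3620+0.2560) + (1/10)(0.4730+0.3620) + (1/10)(0.6220+0.4730) + (1/10)(0.7800+0.6220) + (1/10)(1.0000+0.7800)
  = 0.0020 + 0.0067 + 0.0140 + 0.0262 + 0.0425 + 0.0618 + 0.0835 + 0.1095 + 0.1402 + 0.1780 = 0.6644
G = 1 − 0.6644 = 0.3356

0.336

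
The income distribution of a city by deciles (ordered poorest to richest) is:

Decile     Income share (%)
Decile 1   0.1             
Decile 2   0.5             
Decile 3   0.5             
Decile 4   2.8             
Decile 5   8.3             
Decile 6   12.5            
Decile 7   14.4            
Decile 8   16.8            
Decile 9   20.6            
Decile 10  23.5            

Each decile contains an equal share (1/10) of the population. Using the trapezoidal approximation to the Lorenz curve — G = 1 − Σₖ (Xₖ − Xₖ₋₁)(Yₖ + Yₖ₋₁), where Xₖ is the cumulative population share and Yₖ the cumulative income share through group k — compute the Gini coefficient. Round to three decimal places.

Cumulative income shares Yₖ: 0.0010, 0.0060, 0.0110, 0.0390, 0.1220, 0.2470, 0.3910, 0.5590, 0.7650, 1.0000
Σ (Xₖ−Xₖ₋₁)(Yₖ+Yₖ₋₁) = (1/10)(0.0010+0.0000) + (1/10)(0.0060+0.0010) + (1/10)(0.0110+0.0060) + (1/10)(0.0390+0.0110) + (1/10)(0.1220+0.0390) + (1/10)(0.2470+0.1220) + (1/10)(0.3910+0.2470) + (1/10)(0.5590+0.3910) + (1/10)(0.7650+0.5590) + (1/10)(1.0000+0.7650)
  = 0.0001 + 0.0007 + 0.0017 + 0.0050 + 0.0161 + 0.0369 + 0.0638 + 0.0950 + 0.1324 + 0.1765 = 0.5282
G = 1 − 0.5282 = 0.4718

0.472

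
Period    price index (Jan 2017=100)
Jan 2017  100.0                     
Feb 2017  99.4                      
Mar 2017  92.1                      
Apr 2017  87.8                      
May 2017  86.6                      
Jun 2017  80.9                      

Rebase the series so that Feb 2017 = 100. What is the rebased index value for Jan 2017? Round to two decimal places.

100.60

Rebased(Jan 2017) = 100.0 / 99.4 × 100 = 100.6036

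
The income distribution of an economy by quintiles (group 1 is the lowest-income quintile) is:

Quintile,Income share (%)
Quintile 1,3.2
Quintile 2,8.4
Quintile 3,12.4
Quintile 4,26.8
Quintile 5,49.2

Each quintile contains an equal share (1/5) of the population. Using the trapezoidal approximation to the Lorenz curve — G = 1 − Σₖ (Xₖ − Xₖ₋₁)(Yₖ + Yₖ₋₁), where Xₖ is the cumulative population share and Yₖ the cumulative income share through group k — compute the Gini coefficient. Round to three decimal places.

0.442

Cumulative income shares Yₖ: 0.0320, 0.1160, 0.2400, 0.5080, 1.0000
Σ (Xₖ−Xₖ₋₁)(Yₖ+Yₖ₋₁) = (1/5)(0.0320+0.0000) + (1/5)(0.1160+0.0320) + (1/5)(0.2400+0.1160) + (1/5)(0.5080+0.2400) + (1/5)(1.0000+0.5080)
  = 0.0064 + 0.0296 + 0.0712 + 0.1496 + 0.3016 = 0.5584
G = 1 − 0.5584 = 0.4416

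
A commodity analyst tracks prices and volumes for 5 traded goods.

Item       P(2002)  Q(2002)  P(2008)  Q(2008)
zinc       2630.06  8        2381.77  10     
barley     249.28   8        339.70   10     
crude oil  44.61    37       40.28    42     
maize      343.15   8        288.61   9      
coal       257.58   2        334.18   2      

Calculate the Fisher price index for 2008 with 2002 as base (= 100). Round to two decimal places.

93.89

Laspeyres component (base-period weights):
ΣP(2008)Q(2002) = 2381.77×8 + 339.70×8 + 40.28×37 + 288.61×8 + 334.18×2 = 19054.16 + 2717.6 + 1490.36 + 2308.88 + 668.36 = 26239.36
ΣP(2002)Q(2002) = 2630.06×8 + 249.28×8 + 44.61×37 + 343.15×8 + 257.58×2 = 21040.48 + 1994.24 + 1650.57 + 2745.2 + 515.16 = 27945.65
L = 26239.36 / 27945.65 × 100 = 93.8943
Paasche component (current-period weights):
ΣP(2008)Q(2008) = 2381.77×10 + 339.70×10 + 40.28×42 + 288.61×9 + 334.18×2 = 23817.7 + 3397 + 1691.76 + 2597.49 + 668.36 = 32172.31
ΣP(2002)Q(2008) = 2630.06×10 + 249.28×10 + 44.61×42 + 343.15×9 + 257.58×2 = 26300.6 + 2492.8 + 1873.62 + 3088.35 + 515.16 = 34270.53
P = 32172.31 / 34270.53 × 100 = 93.8775
Fisher = √(L × P) = √(93.8943 × 93.8775) = 93.8859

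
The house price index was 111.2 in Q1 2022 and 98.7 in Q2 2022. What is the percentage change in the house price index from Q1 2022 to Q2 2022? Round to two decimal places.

-11.24%

Change = (98.7 − 111.2) / 111.2 × 100
       = -12.5 / 111.2 × 100 = -11.2410%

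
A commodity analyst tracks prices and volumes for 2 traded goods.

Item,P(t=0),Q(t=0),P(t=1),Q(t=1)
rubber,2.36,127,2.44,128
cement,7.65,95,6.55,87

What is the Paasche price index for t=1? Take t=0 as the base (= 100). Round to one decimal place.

91.2

Paasche price index uses current-period quantities as weights.
ΣP(t=1)·Q(t=1) = 2.44×128 + 6.55×87 = 312.32 + 569.85 = 882.17
ΣP(t=0)·Q(t=1) = 2.36×128 + 7.65×87 = 302.08 + 665.55 = 967.63
Index = 882.17 / 967.63 × 100 = 91.1681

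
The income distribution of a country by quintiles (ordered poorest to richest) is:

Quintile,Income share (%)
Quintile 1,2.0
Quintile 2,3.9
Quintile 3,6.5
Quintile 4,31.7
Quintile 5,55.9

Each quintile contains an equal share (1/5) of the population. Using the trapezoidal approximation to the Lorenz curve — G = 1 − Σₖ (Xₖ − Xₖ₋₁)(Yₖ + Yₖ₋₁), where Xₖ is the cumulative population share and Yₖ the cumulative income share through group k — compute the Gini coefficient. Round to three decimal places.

Cumulative income shares Yₖ: 0.0200, 0.0590, 0.1240, 0.4410, 1.0000
Σ (Xₖ−Xₖ₋₁)(Yₖ+Yₖ₋₁) = (1/5)(0.0200+0.0000) + (1/5)(0.0590+0.0200) + (1/5)(0.1240+0.0590) + (1/5)(0.4410+0.1240) + (1/5)(1.0000+0.4410)
  = 0.0040 + 0.0158 + 0.0366 + 0.1130 + 0.2882 = 0.4576
G = 1 − 0.4576 = 0.5424

0.542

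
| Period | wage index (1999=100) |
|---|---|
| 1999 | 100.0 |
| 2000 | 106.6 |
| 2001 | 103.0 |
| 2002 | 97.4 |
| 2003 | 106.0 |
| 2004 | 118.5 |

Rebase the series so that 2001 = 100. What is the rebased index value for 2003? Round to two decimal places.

102.91

Rebased(2003) = 106.0 / 103.0 × 100 = 102.9126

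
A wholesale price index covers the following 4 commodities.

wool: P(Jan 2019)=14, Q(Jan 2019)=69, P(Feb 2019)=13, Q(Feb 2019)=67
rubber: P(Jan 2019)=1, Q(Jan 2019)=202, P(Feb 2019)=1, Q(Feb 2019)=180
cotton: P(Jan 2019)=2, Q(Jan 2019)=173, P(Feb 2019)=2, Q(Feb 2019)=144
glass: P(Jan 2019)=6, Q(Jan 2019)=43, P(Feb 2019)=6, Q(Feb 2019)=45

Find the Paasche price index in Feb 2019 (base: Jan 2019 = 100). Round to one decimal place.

96.0

Paasche price index uses current-period quantities as weights.
ΣP(Feb 2019)·Q(Feb 2019) = 13×67 + 1×180 + 2×144 + 6×45 = 871 + 180 + 288 + 270 = 1609
ΣP(Jan 2019)·Q(Feb 2019) = 14×67 + 1×180 + 2×144 + 6×45 = 938 + 180 + 288 + 270 = 1676
Index = 1609 / 1676 × 100 = 96.0024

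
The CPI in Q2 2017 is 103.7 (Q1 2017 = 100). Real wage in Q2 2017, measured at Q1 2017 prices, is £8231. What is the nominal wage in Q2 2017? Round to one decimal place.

Nominal = Real × (Index/100) = 8231 × (103.7/100)
        = 8231 × 1.037 = 8535.5470

8535.5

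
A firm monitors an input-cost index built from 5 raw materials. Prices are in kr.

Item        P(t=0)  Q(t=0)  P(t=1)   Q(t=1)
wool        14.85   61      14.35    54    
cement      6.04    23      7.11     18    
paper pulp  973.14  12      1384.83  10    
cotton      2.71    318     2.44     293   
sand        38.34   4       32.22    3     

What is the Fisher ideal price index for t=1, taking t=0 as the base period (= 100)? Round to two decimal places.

134.92

Laspeyres component (base-period weights):
ΣP(t=1)Q(t=0) = 14.35×61 + 7.11×23 + 1384.83×12 + 2.44×318 + 32.22×4 = 875.35 + 163.53 + 16617.96 + 775.92 + 128.88 = 18561.64
ΣP(t=0)Q(t=0) = 14.85×61 + 6.04×23 + 973.14×12 + 2.71×318 + 38.34×4 = 905.85 + 138.92 + 11677.68 + 861.78 + 153.36 = 13737.59
L = 18561.64 / 13737.59 × 100 = 135.1157
Paasche component (current-period weights):
ΣP(t=1)Q(t=1) = 14.35×54 + 7.11×18 + 1384.83×10 + 2.44×293 + 32.22×3 = 774.9 + 127.98 + 13848.3 + 714.92 + 96.66 = 15562.76
ΣP(t=0)Q(t=1) = 14.85×54 + 6.04×18 + 973.14×10 + 2.71×293 + 38.34×3 = 801.9 + 108.72 + 9731.4 + 794.03 + 115.02 = 11551.07
P = 15562.76 / 11551.07 × 100 = 134.7300
Fisher = √(L × P) = √(135.1157 × 134.7300) = 134.9227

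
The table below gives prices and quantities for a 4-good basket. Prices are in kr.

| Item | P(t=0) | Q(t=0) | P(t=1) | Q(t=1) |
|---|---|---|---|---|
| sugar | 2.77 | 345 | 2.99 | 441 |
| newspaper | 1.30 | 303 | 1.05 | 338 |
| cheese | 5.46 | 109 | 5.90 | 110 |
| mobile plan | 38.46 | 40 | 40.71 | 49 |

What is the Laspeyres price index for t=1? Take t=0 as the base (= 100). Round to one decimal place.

Laspeyres price index uses base-period quantities as weights.
ΣP(t=1)·Q(t=0) = 2.99×345 + 1.05×303 + 5.90×109 + 40.71×40 = 1031.55 + 318.15 + 643.1 + 1628.4 = 3621.2
ΣP(t=0)·Q(t=0) = 2.77×345 + 1.30×303 + 5.46×109 + 38.46×40 = 955.65 + 393.9 + 595.14 + 1538.4 = 3483.09
Index = 3621.2 / 3483.09 × 100 = 103.9652

104.0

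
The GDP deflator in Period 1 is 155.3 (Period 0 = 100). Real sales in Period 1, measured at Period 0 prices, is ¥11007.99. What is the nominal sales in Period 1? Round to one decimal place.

Nominal = Real × (Index/100) = 11007.99 × (155.3/100)
        = 11007.99 × 1.553 = 17095.4085

17095.4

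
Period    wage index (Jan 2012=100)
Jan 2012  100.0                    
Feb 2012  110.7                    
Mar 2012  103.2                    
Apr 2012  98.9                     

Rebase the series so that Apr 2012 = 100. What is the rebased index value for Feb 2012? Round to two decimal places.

Rebased(Feb 2012) = 110.7 / 98.9 × 100 = 111.9312

111.93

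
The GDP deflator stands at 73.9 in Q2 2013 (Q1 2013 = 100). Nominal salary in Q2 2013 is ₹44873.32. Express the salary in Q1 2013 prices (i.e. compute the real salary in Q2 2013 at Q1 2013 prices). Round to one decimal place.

Real = Nominal ÷ (Index/100) = 44873.32 ÷ (73.9/100)
     = 44873.32 ÷ 0.739 = 60721.6779

60721.7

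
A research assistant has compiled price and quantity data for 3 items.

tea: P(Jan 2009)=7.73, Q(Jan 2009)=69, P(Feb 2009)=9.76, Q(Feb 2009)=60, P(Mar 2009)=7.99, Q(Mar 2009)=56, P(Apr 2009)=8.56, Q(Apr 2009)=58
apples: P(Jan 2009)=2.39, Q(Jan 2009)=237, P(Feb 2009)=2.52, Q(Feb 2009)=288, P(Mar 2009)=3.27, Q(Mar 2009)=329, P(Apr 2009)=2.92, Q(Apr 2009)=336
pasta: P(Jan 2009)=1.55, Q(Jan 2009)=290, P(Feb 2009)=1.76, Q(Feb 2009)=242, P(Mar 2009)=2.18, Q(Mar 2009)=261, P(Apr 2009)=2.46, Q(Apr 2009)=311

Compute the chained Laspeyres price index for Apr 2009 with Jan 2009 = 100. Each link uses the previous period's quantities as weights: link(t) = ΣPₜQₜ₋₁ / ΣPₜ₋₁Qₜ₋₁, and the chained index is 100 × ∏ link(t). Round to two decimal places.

Link Jan 2009→Feb 2009:
ΣP(Feb 2009)Q(Jan 2009) = 9.76×69 + 2.52×237 + 1.76×290 = 673.44 + 597.24 + 510.4 = 1781.08
ΣP(Jan 2009)Q(Jan 2009) = 7.73×69 + 2.39×237 + 1.55×290 = 533.37 + 566.43 + 449.5 = 1549.3
link = 1781.08/1549.3 = 1.149603
Link Feb 2009→Mar 2009:
ΣP(Mar 2009)Q(Feb 2009) = 7.99×60 + 3.27×288 + 2.18×242 = 479.4 + 941.76 + 527.56 = 1948.72
ΣP(Feb 2009)Q(Feb 2009) = 9.76×60 + 2.52×288 + 1.76×242 = 585.6 + 725.76 + 425.92 = 1737.28
link = 1948.72/1737.28 = 1.121707
Link Mar 2009→Apr 2009:
ΣP(Apr 2009)Q(Mar 2009) = 8.56×56 + 2.92×329 + 2.46×261 = 479.36 + 960.68 + 642.06 = 2082.1
ΣP(Mar 2009)Q(Mar 2009) = 7.99×56 + 3.27×329 + 2.18×261 = 447.44 + 1075.83 + 568.98 = 2092.25
link = 2082.1/2092.25 = 0.995149
Chained index = 100 × 1.149603 × 1.121707 × 0.995149 = 128.3263

128.33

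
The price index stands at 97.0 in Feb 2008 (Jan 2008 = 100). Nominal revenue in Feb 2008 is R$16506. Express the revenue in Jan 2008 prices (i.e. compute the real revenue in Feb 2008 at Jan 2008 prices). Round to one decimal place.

17016.5

Real = Nominal ÷ (Index/100) = 16506 ÷ (97.0/100)
     = 16506 ÷ 0.970 = 17016.4948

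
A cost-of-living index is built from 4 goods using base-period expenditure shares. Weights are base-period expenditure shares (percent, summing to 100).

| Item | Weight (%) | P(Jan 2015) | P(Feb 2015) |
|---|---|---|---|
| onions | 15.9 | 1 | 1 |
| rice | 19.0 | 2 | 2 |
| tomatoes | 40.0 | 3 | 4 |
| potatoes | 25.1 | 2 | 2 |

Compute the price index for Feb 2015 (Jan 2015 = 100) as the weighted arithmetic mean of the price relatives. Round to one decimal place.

113.3

onions: 15.9 × (1/1) = 15.9 × 1.000000 = 15.9000
rice: 19.0 × (2/2) = 19.0 × 1.000000 = 19.0000
tomatoes: 40.0 × (4/3) = 40.0 × 1.333333 = 53.3333
potatoes: 25.1 × (2/2) = 25.1 × 1.000000 = 25.1000
Index = Σ wᵢ·(p₁ᵢ/p₀ᵢ) = 15.9000 + 19.0000 + 53.3333 + 25.1000 = 113.3333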